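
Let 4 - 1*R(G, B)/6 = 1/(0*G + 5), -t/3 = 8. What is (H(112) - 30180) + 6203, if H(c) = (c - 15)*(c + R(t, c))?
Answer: -54507/5 ≈ -10901.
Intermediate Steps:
t = -24 (t = -3*8 = -24)
R(G, B) = 114/5 (R(G, B) = 24 - 6/(0*G + 5) = 24 - 6/(0 + 5) = 24 - 6/5 = 114/5)
H(c) = (-15 + c)*(114/5 + c) (H(c) = (c - 15)*(c + 114/5) = (-15 + c)*(114/5 + c))
(H(112) - 30180) + 6203 = ((-342 + 112² + (39/5)*112) - 30180) + 6203 = ((-342 + 12544 + 4368/5) - 30180) + 6203 = (65378/5 - 30180) + 6203 = -85522/5 + 6203 = -54507/5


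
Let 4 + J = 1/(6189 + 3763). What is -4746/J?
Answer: 15744064/13269 ≈ 1186.5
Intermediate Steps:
J = -39807/9952 (J = -4 + 1/(6189 + 3763) = -4 + 1/9952 = -39807/9952 ≈ -3.9999)
-4746/J = -4746/(-39807/9952) = -4746*(-9952/39807) = 15744064/13269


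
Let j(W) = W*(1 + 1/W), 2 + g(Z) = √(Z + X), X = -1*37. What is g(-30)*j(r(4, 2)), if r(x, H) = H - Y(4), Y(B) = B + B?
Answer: 10 - 5*I*√67 ≈ 10.0 - 40.927*I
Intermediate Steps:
Y(B) = 2*B
X = -37
r(x, H) = -8 + H (r(x, H) = H - 2*4 = H - 1*8 = H - 8 = -8 + H)
g(Z) = -2 + √(-37 + Z) (g(Z) = -2 + √(Z - 37) = -2 + √(-37 + Z))
g(-30)*j(r(4, 2)) = (-2 + √(-37 - 30))*(1 + (-8 + 2)) = (-2 + √(-67))*(1 - 6) = (-2 + I*√67)*(-5) = 10 - 5*I*√67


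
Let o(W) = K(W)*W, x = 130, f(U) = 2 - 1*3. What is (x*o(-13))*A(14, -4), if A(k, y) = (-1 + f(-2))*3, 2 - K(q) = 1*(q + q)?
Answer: 283920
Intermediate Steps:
f(U) = -1 (f(U) = 2 - 3 = -1)
K(q) = 2 - 2*q (K(q) = 2 - (q + q) = 2 - 2*q)
o(W) = W*(2 - 2*W) (o(W) = (2 - 2*W)*W = W*(2 - 2*W))
A(k, y) = -6 (A(k, y) = (-1 - 1)*3 = -2*3 = -6)
(x*o(-13))*A(14, -4) = (130*(2*(-13)*(1 - 1*(-13))))*(-6) = (130*(2*(-13)*(1 + 13)))*(-6) = (130*(2*(-13)*14))*(-6) = (130*(-364))*(-6) = -47320*(-6) = 283920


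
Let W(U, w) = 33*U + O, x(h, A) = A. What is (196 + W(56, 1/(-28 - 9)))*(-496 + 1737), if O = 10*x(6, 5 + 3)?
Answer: 2635884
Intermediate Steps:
O = 80 (O = 10*(5 + 3) = 10*8 = 80)
W(U, w) = 80 + 33*U (W(U, w) = 33*U + 80 = 80 + 33*U)
(196 + W(56, 1/(-28 - 9)))*(-496 + 1737) = (196 + (80 + 33*56))*(-496 + 1737) = (196 + (80 + 1848))*1241 = (196 + 1928)*1241 = 2124*1241 = 2635884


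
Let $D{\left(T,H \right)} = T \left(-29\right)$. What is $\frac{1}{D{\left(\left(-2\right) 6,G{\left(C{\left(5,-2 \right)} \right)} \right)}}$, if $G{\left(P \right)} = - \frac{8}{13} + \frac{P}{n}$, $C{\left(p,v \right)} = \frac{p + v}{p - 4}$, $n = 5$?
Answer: $\frac{1}{348} \approx 0.0028736$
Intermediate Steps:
$C{\left(p,v \right)} = \frac{p + v}{-4 + p}$
$G{\left(P \right)} = - \frac{8}{13} + \frac{P}{5}$
$D{\left(T,H \right)} = - 29 T$
$\frac{1}{D{\left(\left(-2\right) 6,G{\left(C{\left(5,-2 \right)} \right)} \right)}} = \frac{1}{\left(-29\right) \left(\left(-2\right) 6\right)} = \frac{1}{\left(-29\right) \left(-12\right)} = \frac{1}{348}$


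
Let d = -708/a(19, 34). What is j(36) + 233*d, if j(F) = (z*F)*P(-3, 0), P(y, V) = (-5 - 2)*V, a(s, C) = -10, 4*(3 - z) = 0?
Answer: 82482/5 ≈ 16496.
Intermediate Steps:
z = 3 (z = 3 - 1/4*0 = 3 + 0 = 3)
P(y, V) = -7*V
j(F) = 0 (j(F) = (3*F)*(-7*0) = (3*F)*0 = 0)
d = 354/5 (d = -708/(-10) = -708*(-1/10) = 354/5 ≈ 70.800)
j(36) + 233*d = 0 + 233*(354/5) = 0 + 82482/5 = 82482/5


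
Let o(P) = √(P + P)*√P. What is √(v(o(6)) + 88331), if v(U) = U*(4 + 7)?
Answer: √(88331 + 66*√2) ≈ 297.36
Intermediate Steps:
o(P) = P*√2 (o(P) = √(2*P)*√P = (√2*√P)*√P = P*√2)
v(U) = 11*U (v(U) = U*11 = 11*U)
√(v(o(6)) + 88331) = √(11*(6*√2) + 88331) = √(66*√2 + 88331) = √(88331 + 66*√2)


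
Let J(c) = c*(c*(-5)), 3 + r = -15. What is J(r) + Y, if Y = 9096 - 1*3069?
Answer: 4407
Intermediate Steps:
r = -18 (r = -3 - 15 = -18)
J(c) = -5*c² (J(c) = c*(-5*c) = -5*c²)
Y = 6027 (Y = 9096 - 3069 = 6027)
J(r) + Y = -5*(-18)² + 6027 = -5*324 + 6027 = -1620 + 6027 = 4407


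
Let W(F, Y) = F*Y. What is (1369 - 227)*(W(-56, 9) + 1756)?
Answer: 1429784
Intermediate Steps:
(1369 - 227)*(W(-56, 9) + 1756) = (1369 - 227)*(-56*9 + 1756) = 1142*(-504 + 1756) = 1142*1252 = 1429784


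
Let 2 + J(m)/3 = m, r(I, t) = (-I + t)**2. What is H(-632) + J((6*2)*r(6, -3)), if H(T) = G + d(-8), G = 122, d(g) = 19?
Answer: 3051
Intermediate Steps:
r(I, t) = (t - I)**2
H(T) = 141 (H(T) = 122 + 19 = 141)
J(m) = -6 + 3*m
H(-632) + J((6*2)*r(6, -3)) = 141 + (-6 + 3*((6*2)*(6 - 1*(-3))**2)) = 141 + (-6 + 3*(12*(6 + 3)**2)) = 141 + (-6 + 3*(12*9**2)) = 141 + (-6 + 3*(12*81)) = 141 + (-6 + 3*972) = 141 + (-6 + 2916) = 141 + 2910 = 3051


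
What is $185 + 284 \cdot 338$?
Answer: $96177$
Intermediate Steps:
$185 + 284 \cdot 338 = 185 + 95992 = 96177$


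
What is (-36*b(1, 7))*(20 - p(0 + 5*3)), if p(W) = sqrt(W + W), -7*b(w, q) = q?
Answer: 720 - 36*sqrt(30) ≈ 522.82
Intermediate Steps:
b(w, q) = -q/7
p(W) = sqrt(2)*sqrt(W) (p(W) = sqrt(2*W) = sqrt(2)*sqrt(W))
(-36*b(1, 7))*(20 - p(0 + 5*3)) = (-(-36)*7/7)*(20 - sqrt(2)*sqrt(0 + 5*3)) = (-36*(-1))*(20 - sqrt(2)*sqrt(0 + 15)) = 36*(20 - sqrt(2)*sqrt(15)) = 36*(20 - sqrt(30)) = 720 - 36*sqrt(30)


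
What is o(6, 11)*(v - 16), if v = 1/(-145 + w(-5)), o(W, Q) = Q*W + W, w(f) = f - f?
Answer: -167112/145 ≈ -1152.5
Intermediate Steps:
w(f) = 0
o(W, Q) = W + Q*W
v = -1/145 (v = 1/(-145 + 0) = 1/(-145) = -1/145 ≈ -0.0068966)
o(6, 11)*(v - 16) = (6*(1 + 11))*(-1/145 - 16) = (6*12)*(-2321/145) = 72*(-2321/145) = -167112/145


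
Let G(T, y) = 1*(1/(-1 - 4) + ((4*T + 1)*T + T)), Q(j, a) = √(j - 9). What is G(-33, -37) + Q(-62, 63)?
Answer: 21449/5 + I*√71 ≈ 4289.8 + 8.4261*I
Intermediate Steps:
Q(j, a) = √(-9 + j)
G(T, y) = -⅕ + T + T*(1 + 4*T) (G(T, y) = 1*(1/(-5) + ((1 + 4*T)*T + T)) = 1*(-⅕ + (T*(1 + 4*T) + T)) = 1*(-⅕ + (T + T*(1 + 4*T))) = 1*(-⅕ + T + T*(1 + 4*T)) = -⅕ + T + T*(1 + 4*T))
G(-33, -37) + Q(-62, 63) = (-⅕ + 2*(-33) + 4*(-33)²) + √(-9 - 62) = (-⅕ - 66 + 4*1089) + √(-71) = (-⅕ - 66 + 4356) + I*√71 = 21449/5 + I*√71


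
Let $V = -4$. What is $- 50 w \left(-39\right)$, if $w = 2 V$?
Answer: $-15600$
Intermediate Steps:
$w = -8$ ($w = 2 \left(-4\right) = -8$)
$- 50 w \left(-39\right) = \left(-50\right) \left(-8\right) \left(-39\right) = 400 \left(-39\right) = -15600$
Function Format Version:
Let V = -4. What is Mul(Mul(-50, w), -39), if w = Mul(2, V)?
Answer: -15600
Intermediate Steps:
w = -8 (w = Mul(2, -4) = -8)
Mul(Mul(-50, w), -39) = Mul(Mul(-50, -8), -39) = Mul(400, -39) = -15600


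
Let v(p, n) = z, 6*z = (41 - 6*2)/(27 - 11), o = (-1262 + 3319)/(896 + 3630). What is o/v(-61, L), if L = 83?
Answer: 98736/65627 ≈ 1.5045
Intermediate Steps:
o = 2057/4526 ≈ 0.45449
z = 29/96 (z = ((41 - 6*2)/(27 - 11))/6 = ((41 - 12)/16)/6 = (29*(1/16))/6 = (⅙)*(29/16) = 29/96 ≈ 0.30208)
v(p, n) = 29/96
o/v(-61, L) = 2057/(4526*(29/96)) = (2057/4526)*(96/29) = 98736/65627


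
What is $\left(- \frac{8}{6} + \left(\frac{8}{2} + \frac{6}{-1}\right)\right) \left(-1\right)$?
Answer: $\frac{10}{3} \approx 3.3333$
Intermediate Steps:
$\left(- \frac{8}{6} + \left(\frac{8}{2} + \frac{6}{-1}\right)\right) \left(-1\right) = \left(\left(-8\right) \frac{1}{6} + \left(8 \cdot \frac{1}{2} + 6 \left(-1\right)\right)\right) \left(-1\right) = \left(- \frac{4}{3} + \left(4 - 6\right)\right) \left(-1\right) = \left(- \frac{4}{3} - 2\right) \left(-1\right) = \left(- \frac{10}{3}\right) \left(-1\right) = \frac{10}{3}$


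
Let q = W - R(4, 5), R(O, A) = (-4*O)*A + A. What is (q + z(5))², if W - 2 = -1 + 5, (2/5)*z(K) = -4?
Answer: 5041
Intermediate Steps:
z(K) = -10 (z(K) = (5/2)*(-4) = -10)
R(O, A) = A - 4*A*O (R(O, A) = -4*A*O + A = A - 4*A*O)
W = 6 (W = 2 + (-1 + 5) = 2 + 4 = 6)
q = 81 (q = 6 - 5*(1 - 4*4) = 6 - 5*(1 - 16) = 6 - 5*(-15) = 6 - 1*(-75) = 6 + 75 = 81)
(q + z(5))² = (81 - 10)² = 71² = 5041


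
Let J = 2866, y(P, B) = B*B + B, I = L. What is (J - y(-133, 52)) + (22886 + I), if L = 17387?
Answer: 40383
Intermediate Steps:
I = 17387
y(P, B) = B + B**2 (y(P, B) = B**2 + B = B + B**2)
(J - y(-133, 52)) + (22886 + I) = (2866 - 52*(1 + 52)) + (22886 + 17387) = (2866 - 52*53) + 40273 = (2866 - 1*2756) + 40273 = (2866 - 2756) + 40273 = 110 + 40273 = 40383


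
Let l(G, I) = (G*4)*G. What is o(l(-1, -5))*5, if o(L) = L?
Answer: 20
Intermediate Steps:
l(G, I) = 4*G**2 (l(G, I) = (4*G)*G = 4*G**2)
o(l(-1, -5))*5 = (4*(-1)**2)*5 = (4*1)*5 = 4*5 = 20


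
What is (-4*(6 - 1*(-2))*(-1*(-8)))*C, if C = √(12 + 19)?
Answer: -256*√31 ≈ -1425.3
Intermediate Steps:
C = √31 ≈ 5.5678
(-4*(6 - 1*(-2))*(-1*(-8)))*C = (-4*(6 - 1*(-2))*(-1*(-8)))*√31 = (-4*(6 + 2)*8)*√31 = (-32*8)*√31 = (-4*64)*√31 = -256*√31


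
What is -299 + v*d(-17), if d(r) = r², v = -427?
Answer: -123702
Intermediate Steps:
-299 + v*d(-17) = -299 - 427*(-17)² = -299 - 427*289 = -299 - 123403 = -123702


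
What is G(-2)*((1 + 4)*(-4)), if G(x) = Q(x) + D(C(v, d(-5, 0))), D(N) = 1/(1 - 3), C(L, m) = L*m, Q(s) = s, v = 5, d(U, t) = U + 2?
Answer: 50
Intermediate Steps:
d(U, t) = 2 + U
D(N) = -½ (D(N) = 1/(-2) = -½)
G(x) = -½ + x (G(x) = x - ½ = -½ + x)
G(-2)*((1 + 4)*(-4)) = (-½ - 2)*((1 + 4)*(-4)) = -25*(-4)/2 = -5/2*(-20) = 50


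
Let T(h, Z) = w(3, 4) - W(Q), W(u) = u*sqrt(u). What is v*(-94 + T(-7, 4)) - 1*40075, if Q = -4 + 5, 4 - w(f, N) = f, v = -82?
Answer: -32367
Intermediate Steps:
w(f, N) = 4 - f
Q = 1
W(u) = u**(3/2)
T(h, Z) = 0 (T(h, Z) = (4 - 1*3) - 1**(3/2) = (4 - 3) - 1*1 = 1 - 1 = 0)
v*(-94 + T(-7, 4)) - 1*40075 = -82*(-94 + 0) - 1*40075 = -82*(-94) - 40075 = 7708 - 40075 = -32367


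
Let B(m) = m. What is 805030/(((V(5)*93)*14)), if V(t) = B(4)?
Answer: 402515/2604 ≈ 154.58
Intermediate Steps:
V(t) = 4
805030/(((V(5)*93)*14)) = 805030/(((4*93)*14)) = 805030/((372*14)) = 805030/5208 = 805030*(1/5208) = 402515/2604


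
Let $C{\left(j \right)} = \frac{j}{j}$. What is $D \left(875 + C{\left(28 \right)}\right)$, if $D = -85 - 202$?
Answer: $-251412$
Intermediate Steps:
$D = -287$ ($D = -85 - 202 = -287$)
$C{\left(j \right)} = 1$
$D \left(875 + C{\left(28 \right)}\right) = - 287 \left(875 + 1\right) = \left(-287\right) 876 = -251412$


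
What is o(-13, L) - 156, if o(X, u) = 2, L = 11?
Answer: -154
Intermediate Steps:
o(-13, L) - 156 = 2 - 156 = -154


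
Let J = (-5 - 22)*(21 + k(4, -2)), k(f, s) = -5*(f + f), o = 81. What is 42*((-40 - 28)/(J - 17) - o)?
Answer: -211281/62 ≈ -3407.8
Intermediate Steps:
k(f, s) = -10*f
J = 513 (J = (-5 - 22)*(21 - 10*4) = -27*(21 - 40) = -27*(-19) = 513)
42*((-40 - 28)/(J - 17) - o) = 42*((-40 - 28)/(513 - 17) - 1*81) = 42*(-68/496 - 81) = 42*(-68*1/496 - 81) = 42*(-17/124 - 81) = 42*(-10061/124) = -211281/62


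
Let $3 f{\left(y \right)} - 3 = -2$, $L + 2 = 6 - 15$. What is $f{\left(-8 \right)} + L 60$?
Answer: $- \frac{1979}{3} \approx -659.67$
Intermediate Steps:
$L = -11$ ($L = -2 + \left(6 - 15\right) = -2 - 9 = -11$)
$f{\left(y \right)} = \frac{1}{3}$ ($f{\left(y \right)} = 1 + \frac{1}{3} \left(-2\right) = 1 - \frac{2}{3} = \frac{1}{3}$)
$f{\left(-8 \right)} + L 60 = \frac{1}{3} - 660 = - \frac{1979}{3}$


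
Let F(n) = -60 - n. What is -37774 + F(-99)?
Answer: -37735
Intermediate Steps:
-37774 + F(-99) = -37774 + (-60 - 1*(-99)) = -37774 + (-60 + 99) = -37774 + 39 = -37735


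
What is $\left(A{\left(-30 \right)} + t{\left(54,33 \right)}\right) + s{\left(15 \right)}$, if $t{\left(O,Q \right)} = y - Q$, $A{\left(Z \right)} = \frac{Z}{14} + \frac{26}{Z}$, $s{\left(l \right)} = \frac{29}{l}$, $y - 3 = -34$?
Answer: $- \frac{6833}{105} \approx -65.076$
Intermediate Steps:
$y = -31$ ($y = 3 - 34 = -31$)
$A{\left(Z \right)} = \frac{26}{Z} + \frac{Z}{14}$ ($A{\left(Z \right)} = Z \frac{1}{14} + \frac{26}{Z} = \frac{Z}{14} + \frac{26}{Z} = \frac{26}{Z} + \frac{Z}{14}$)
$t{\left(O,Q \right)} = -31 - Q$
$\left(A{\left(-30 \right)} + t{\left(54,33 \right)}\right) + s{\left(15 \right)} = \left(\left(\frac{26}{-30} + \frac{1}{14} \left(-30\right)\right) - 64\right) + \frac{29}{15} = \left(\left(26 \left(- \frac{1}{30}\right) - \frac{15}{7}\right) - 64\right) + 29 \cdot \frac{1}{15} = \left(\left(- \frac{13}{15} - \frac{15}{7}\right) - 64\right) + \frac{29}{15} = \left(- \frac{316}{105} - 64\right) + \frac{29}{15} = - \frac{7036}{105} + \frac{29}{15} = - \frac{6833}{105}$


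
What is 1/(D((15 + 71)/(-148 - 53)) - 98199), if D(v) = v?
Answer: -201/19738085 ≈ -1.0183e-5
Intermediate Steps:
1/(D((15 + 71)/(-148 - 53)) - 98199) = 1/((15 + 71)/(-148 - 53) - 98199) = 1/(86/(-201) - 98199) = 1/(86*(-1/201) - 98199) = 1/(-86/201 - 98199) = 1/(-19738085/201) = -201/19738085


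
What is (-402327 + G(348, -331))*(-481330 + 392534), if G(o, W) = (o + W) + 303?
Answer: 35696613572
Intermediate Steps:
G(o, W) = 303 + W + o (G(o, W) = (W + o) + 303 = 303 + W + o)
(-402327 + G(348, -331))*(-481330 + 392534) = (-402327 + (303 - 331 + 348))*(-481330 + 392534) = (-402327 + 320)*(-88796) = -402007*(-88796) = 35696613572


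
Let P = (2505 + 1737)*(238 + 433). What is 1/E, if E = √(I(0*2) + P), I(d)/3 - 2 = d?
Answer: √711597/1423194 ≈ 0.00059272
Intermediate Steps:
I(d) = 6 + 3*d
P = 2846382 (P = 4242*671 = 2846382)
E = 2*√711597 (E = √((6 + 3*(0*2)) + 2846382) = √((6 + 3*0) + 2846382) = √((6 + 0) + 2846382) = √(6 + 2846382) = √2846388 = 2*√711597 ≈ 1687.1)
1/E = 1/(2*√711597) = √711597/1423194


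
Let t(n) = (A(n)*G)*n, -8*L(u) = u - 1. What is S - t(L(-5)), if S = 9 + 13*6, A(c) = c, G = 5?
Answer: 1347/16 ≈ 84.188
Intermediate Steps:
L(u) = 1/8 - u/8 (L(u) = -(u - 1)/8 = -(-1 + u)/8 = 1/8 - u/8)
t(n) = 5*n**2 (t(n) = (n*5)*n = (5*n)*n = 5*n**2)
S = 87 (S = 9 + 78 = 87)
S - t(L(-5)) = 87 - 5*(1/8 - 1/8*(-5))**2 = 87 - 5*(1/8 + 5/8)**2 = 87 - 5*(3/4)**2 = 87 - 5*9/16 = 87 - 1*45/16 = 87 - 45/16 = 1347/16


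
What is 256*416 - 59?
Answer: 106437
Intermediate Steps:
256*416 - 59 = 106496 - 59 = 106437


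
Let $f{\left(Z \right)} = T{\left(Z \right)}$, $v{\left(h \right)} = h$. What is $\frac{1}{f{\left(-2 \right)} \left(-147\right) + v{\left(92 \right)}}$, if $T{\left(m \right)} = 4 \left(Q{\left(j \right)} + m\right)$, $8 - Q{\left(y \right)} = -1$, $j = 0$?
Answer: $- \frac{1}{4024} \approx -0.00024851$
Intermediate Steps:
$Q{\left(y \right)} = 9$ ($Q{\left(y \right)} = 8 - -1 = 8 + 1 = 9$)
$T{\left(m \right)} = 36 + 4 m$ ($T{\left(m \right)} = 4 \left(9 + m\right) = 36 + 4 m$)
$f{\left(Z \right)} = 36 + 4 Z$
$\frac{1}{f{\left(-2 \right)} \left(-147\right) + v{\left(92 \right)}} = \frac{1}{\left(36 + 4 \left(-2\right)\right) \left(-147\right) + 92} = \frac{1}{\left(36 - 8\right) \left(-147\right) + 92} = \frac{1}{28 \left(-147\right) + 92} = \frac{1}{-4116 + 92} = \frac{1}{-4024} = - \frac{1}{4024}$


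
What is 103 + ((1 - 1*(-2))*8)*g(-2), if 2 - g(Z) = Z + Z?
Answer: 247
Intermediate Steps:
g(Z) = 2 - 2*Z (g(Z) = 2 - (Z + Z) = 2 - 2*Z)
103 + ((1 - 1*(-2))*8)*g(-2) = 103 + ((1 - 1*(-2))*8)*(2 - 2*(-2)) = 103 + ((1 + 2)*8)*(2 + 4) = 103 + (3*8)*6 = 103 + 24*6 = 103 + 144 = 247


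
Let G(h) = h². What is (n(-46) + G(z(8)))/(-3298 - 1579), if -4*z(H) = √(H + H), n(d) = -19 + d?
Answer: 64/4877 ≈ 0.013123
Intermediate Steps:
z(H) = -√2*√H/4 (z(H) = -√(H + H)/4 = -√2*√H/4)
(n(-46) + G(z(8)))/(-3298 - 1579) = ((-19 - 46) + (-√2*√8/4)²)/(-3298 - 1579) = (-65 + (-√2*2*√2/4)²)/(-4877) = (-65 + (-1)²)*(-1/4877) = (-65 + 1)*(-1/4877) = -64*(-1/4877) = 64/4877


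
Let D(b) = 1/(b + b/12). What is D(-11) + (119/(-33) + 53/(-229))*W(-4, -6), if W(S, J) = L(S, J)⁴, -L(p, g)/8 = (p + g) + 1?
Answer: -307013446068/2977 ≈ -1.0313e+8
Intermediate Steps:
L(p, g) = -8 - 8*g - 8*p (L(p, g) = -8*((p + g) + 1) = -8*((g + p) + 1) = -8*(1 + g + p) = -8 - 8*g - 8*p)
D(b) = 12/(13*b) (D(b) = 1/(b + b*(1/12)) = 1/(b + b/12) = 1/(13*b/12) = 12/(13*b))
W(S, J) = (-8 - 8*J - 8*S)⁴
D(-11) + (119/(-33) + 53/(-229))*W(-4, -6) = (12/13)/(-11) + (119/(-33) + 53/(-229))*(4096*(1 - 6 - 4)⁴) = (12/13)*(-1/11) + (119*(-1/33) + 53*(-1/229))*(4096*(-9)⁴) = -12/143 + (-119/33 - 53/229)*(4096*6561) = -12/143 - 29000/7557*26873856 = -12/143 - 259780608000/2519 = -307013446068/2977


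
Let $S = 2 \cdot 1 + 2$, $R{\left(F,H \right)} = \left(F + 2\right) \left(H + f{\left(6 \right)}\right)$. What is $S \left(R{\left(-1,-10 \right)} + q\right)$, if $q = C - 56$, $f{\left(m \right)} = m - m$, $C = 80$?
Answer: $56$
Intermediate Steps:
$f{\left(m \right)} = 0$
$R{\left(F,H \right)} = H \left(2 + F\right)$ ($R{\left(F,H \right)} = \left(F + 2\right) \left(H + 0\right) = \left(2 + F\right) H = H \left(2 + F\right)$)
$S = 4$ ($S = 2 + 2 = 4$)
$q = 24$ ($q = 80 - 56 = 24$)
$S \left(R{\left(-1,-10 \right)} + q\right) = 4 \left(- 10 \left(2 - 1\right) + 24\right) = 4 \left(\left(-10\right) 1 + 24\right) = 4 \left(-10 + 24\right) = 4 \cdot 14 = 56$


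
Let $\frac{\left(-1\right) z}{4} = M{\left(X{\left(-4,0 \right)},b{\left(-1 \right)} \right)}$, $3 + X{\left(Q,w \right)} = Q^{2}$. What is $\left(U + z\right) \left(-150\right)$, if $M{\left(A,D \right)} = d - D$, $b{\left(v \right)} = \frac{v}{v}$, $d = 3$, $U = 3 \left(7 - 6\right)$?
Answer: $750$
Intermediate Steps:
$U = 3$ ($U = 3 \cdot 1 = 3$)
$b{\left(v \right)} = 1$
$X{\left(Q,w \right)} = -3 + Q^{2}$
$M{\left(A,D \right)} = 3 - D$
$z = -8$ ($z = - 4 \left(3 - 1\right) = \left(-4\right) 2 = -8$)
$\left(U + z\right) \left(-150\right) = \left(3 - 8\right) \left(-150\right) = \left(-5\right) \left(-150\right) = 750$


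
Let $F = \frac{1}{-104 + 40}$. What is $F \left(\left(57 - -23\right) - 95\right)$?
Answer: $\frac{15}{64} \approx 0.23438$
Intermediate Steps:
$F = - \frac{1}{64}$ ($F = \frac{1}{-64} = - \frac{1}{64} \approx -0.015625$)
$F \left(\left(57 - -23\right) - 95\right) = - \frac{\left(57 - -23\right) - 95}{64} = - \frac{\left(57 + 23\right) - 95}{64} = - \frac{80 - 95}{64} = \left(- \frac{1}{64}\right) \left(-15\right) = \frac{15}{64}$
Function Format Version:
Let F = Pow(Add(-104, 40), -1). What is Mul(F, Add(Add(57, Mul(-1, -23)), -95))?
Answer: Rational(15, 64) ≈ 0.23438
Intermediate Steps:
F = Rational(-1, 64) (F = Pow(-64, -1) = Rational(-1, 64) ≈ -0.015625)
Mul(F, Add(Add(57, Mul(-1, -23)), -95)) = Mul(Rational(-1, 64), Add(Add(57, Mul(-1, -23)), -95)) = Mul(Rational(-1, 64), Add(Add(57, 23), -95)) = Mul(Rational(-1, 64), Add(80, -95)) = Mul(Rational(-1, 64), -15) = Rational(15, 64)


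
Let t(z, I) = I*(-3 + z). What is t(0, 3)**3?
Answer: -729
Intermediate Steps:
t(0, 3)**3 = (3*(-3 + 0))**3 = (3*(-3))**3 = (-9)**3 = -729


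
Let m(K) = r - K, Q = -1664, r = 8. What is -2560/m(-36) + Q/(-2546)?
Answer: -805568/14003 ≈ -57.528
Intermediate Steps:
m(K) = 8 - K
-2560/m(-36) + Q/(-2546) = -2560/(8 - 1*(-36)) - 1664/(-2546) = -2560/(8 + 36) - 1664*(-1/2546) = -2560/44 + 832/1273 = -2560*1/44 + 832/1273 = -640/11 + 832/1273 = -805568/14003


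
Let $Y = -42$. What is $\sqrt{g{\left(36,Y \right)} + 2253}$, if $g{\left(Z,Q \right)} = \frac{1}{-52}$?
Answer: $\frac{\sqrt{1523015}}{26} \approx 47.466$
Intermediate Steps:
$g{\left(Z,Q \right)} = - \frac{1}{52}$
$\sqrt{g{\left(36,Y \right)} + 2253} = \sqrt{- \frac{1}{52} + 2253} = \sqrt{\frac{117155}{52}} = \frac{\sqrt{1523015}}{26}$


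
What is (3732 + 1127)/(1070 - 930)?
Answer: 4859/140 ≈ 34.707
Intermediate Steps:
(3732 + 1127)/(1070 - 930) = 4859/140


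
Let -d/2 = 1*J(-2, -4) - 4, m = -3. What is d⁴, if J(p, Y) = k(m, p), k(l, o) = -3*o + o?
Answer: 0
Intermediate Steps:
k(l, o) = -2*o
J(p, Y) = -2*p
d = 0 (d = -2*(1*(-2*(-2)) - 4) = -2*(1*4 - 4) = -2*(4 - 4) = -2*0 = 0)
d⁴ = 0⁴ = 0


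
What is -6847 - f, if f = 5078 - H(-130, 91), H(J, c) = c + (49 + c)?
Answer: -11694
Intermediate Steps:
H(J, c) = 49 + 2*c
f = 4847 (f = 5078 - (49 + 2*91) = 5078 - (49 + 182) = 5078 - 1*231 = 5078 - 231 = 4847)
-6847 - f = -6847 - 1*4847 = -6847 - 4847 = -11694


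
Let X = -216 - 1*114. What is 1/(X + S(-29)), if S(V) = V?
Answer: -1/359 ≈ -0.0027855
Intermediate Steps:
X = -330 (X = -216 - 114 = -330)
1/(X + S(-29)) = 1/(-330 - 29) = 1/(-359) = -1/359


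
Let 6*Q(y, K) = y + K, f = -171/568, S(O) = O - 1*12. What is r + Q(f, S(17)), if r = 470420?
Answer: 1603194029/3408 ≈ 4.7042e+5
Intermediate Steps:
S(O) = -12 + O (S(O) = O - 12 = -12 + O)
f = -171/568 (f = -171*1/568 = -171/568 ≈ -0.30106)
Q(y, K) = K/6 + y/6 (Q(y, K) = (y + K)/6 = (K + y)/6 = K/6 + y/6)
r + Q(f, S(17)) = 470420 + ((-12 + 17)/6 + (1/6)*(-171/568)) = 470420 + ((1/6)*5 - 57/1136) = 470420 + (5/6 - 57/1136) = 470420 + 2669/3408 = 1603194029/3408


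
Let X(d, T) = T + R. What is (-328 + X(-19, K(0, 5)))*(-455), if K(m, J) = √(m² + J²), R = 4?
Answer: 145145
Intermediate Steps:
K(m, J) = √(J² + m²)
X(d, T) = 4 + T (X(d, T) = T + 4 = 4 + T)
(-328 + X(-19, K(0, 5)))*(-455) = (-328 + (4 + √(5² + 0²)))*(-455) = (-328 + (4 + √(25 + 0)))*(-455) = (-328 + (4 + √25))*(-455) = (-328 + (4 + 5))*(-455) = (-328 + 9)*(-455) = -319*(-455) = 145145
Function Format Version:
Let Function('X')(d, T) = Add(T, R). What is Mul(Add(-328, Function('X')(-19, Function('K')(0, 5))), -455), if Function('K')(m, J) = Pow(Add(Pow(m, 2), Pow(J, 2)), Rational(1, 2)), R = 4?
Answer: 145145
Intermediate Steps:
Function('K')(m, J) = Pow(Add(Pow(J, 2), Pow(m, 2)), Rational(1, 2))
Function('X')(d, T) = Add(4, T) (Function('X')(d, T) = Add(T, 4) = Add(4, T))
Mul(Add(-328, Function('X')(-19, Function('K')(0, 5))), -455) = Mul(Add(-328, Add(4, Pow(Add(Pow(5, 2), Pow(0, 2)), Rational(1, 2)))), -455) = Mul(Add(-328, Add(4, Pow(Add(25, 0), Rational(1, 2)))), -455) = Mul(Add(-328, Add(4, Pow(25, Rational(1, 2)))), -455) = Mul(Add(-328, Add(4, 5)), -455) = Mul(Add(-328, 9), -455) = Mul(-319, -455) = 145145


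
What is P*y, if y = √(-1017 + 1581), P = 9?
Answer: 18*√141 ≈ 213.74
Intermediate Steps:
y = 2*√141 (y = √564 = 2*√141 ≈ 23.749)
P*y = 9*(2*√141) = 18*√141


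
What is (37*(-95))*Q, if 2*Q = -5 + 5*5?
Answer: -35150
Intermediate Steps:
Q = 10 (Q = (-5 + 5*5)/2 = (-5 + 25)/2 = (1/2)*20 = 10)
(37*(-95))*Q = (37*(-95))*10 = -3515*10 = -35150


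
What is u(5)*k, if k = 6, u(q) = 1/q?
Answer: 6/5 ≈ 1.2000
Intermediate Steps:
u(5)*k = 6/5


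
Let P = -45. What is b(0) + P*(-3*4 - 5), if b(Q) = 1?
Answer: 766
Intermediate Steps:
b(0) + P*(-3*4 - 5) = 1 - 45*(-3*4 - 5) = 1 - 45*(-12 - 5) = 1 - 45*(-17) = 1 + 765 = 766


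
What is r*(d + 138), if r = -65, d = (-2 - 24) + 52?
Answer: -10660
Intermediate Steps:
d = 26 (d = -26 + 52 = 26)
r*(d + 138) = -65*(26 + 138) = -65*164 = -10660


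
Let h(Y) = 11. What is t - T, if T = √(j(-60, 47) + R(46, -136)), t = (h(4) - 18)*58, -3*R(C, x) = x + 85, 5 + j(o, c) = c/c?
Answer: -406 - √13 ≈ -409.61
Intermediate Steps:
j(o, c) = -4 (j(o, c) = -5 + c/c = -5 + 1 = -4)
R(C, x) = -85/3 - x/3 (R(C, x) = -(x + 85)/3 = -(85 + x)/3 = -85/3 - x/3)
t = -406 (t = (11 - 18)*58 = -7*58 = -406)
T = √13 (T = √(-4 + (-85/3 - ⅓*(-136))) = √(-4 + (-85/3 + 136/3)) = √(-4 + 17) = √13 ≈ 3.6056)
t - T = -406 - √13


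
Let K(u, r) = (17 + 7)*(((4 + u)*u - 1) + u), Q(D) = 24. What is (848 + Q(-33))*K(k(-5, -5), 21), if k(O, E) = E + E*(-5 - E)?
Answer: -20928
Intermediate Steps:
K(u, r) = -24 + 24*u + 24*u*(4 + u) (K(u, r) = 24*((u*(4 + u) - 1) + u) = 24*((-1 + u*(4 + u)) + u) = 24*(-1 + u + u*(4 + u)) = -24 + 24*u + 24*u*(4 + u))
(848 + Q(-33))*K(k(-5, -5), 21) = (848 + 24)*(-24 + 24*(-1*(-5)*(4 - 5))**2 + 120*(-1*(-5)*(4 - 5))) = 872*(-24 + 24*(-1*(-5)*(-1))**2 + 120*(-1*(-5)*(-1))) = 872*(-24 + 24*(-5)**2 + 120*(-5)) = 872*(-24 + 24*25 - 600) = 872*(-24 + 600 - 600) = 872*(-24) = -20928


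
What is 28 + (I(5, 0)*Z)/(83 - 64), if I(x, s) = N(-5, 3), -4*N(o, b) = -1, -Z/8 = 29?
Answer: 474/19 ≈ 24.947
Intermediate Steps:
Z = -232 (Z = -8*29 = -232)
N(o, b) = ¼ (N(o, b) = -¼*(-1) = ¼)
I(x, s) = ¼
28 + (I(5, 0)*Z)/(83 - 64) = 28 + ((¼)*(-232))/(83 - 64) = 28 - 58/19 = 474/19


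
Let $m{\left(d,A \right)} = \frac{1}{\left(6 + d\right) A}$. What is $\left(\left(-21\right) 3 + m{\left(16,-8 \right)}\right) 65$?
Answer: $- \frac{720785}{176} \approx -4095.4$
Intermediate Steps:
$m{\left(d,A \right)} = \frac{1}{A \left(6 + d\right)}$
$\left(\left(-21\right) 3 + m{\left(16,-8 \right)}\right) 65 = \left(\left(-21\right) 3 + \frac{1}{\left(-8\right) \left(6 + 16\right)}\right) 65 = \left(-63 - \frac{1}{8 \cdot 22}\right) 65 = \left(-63 - \frac{1}{176}\right) 65 = \left(- \frac{11089}{176}\right) 65 = - \frac{720785}{176}$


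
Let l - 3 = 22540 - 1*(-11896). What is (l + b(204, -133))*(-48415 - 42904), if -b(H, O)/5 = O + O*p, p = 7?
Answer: -3630752121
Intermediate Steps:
l = 34439 (l = 3 + (22540 - 1*(-11896)) = 3 + (22540 + 11896) = 3 + 34436 = 34439)
b(H, O) = -40*O (b(H, O) = -5*(O + O*7) = -5*(O + 7*O) = -40*O)
(l + b(204, -133))*(-48415 - 42904) = (34439 - 40*(-133))*(-48415 - 42904) = (34439 + 5320)*(-91319) = 39759*(-91319) = -3630752121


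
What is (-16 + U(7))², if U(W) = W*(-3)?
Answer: 1369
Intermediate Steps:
U(W) = -3*W
(-16 + U(7))² = (-16 - 3*7)² = (-16 - 21)² = (-37)² = 1369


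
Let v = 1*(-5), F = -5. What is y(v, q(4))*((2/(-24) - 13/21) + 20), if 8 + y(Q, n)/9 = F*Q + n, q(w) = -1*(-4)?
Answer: 14589/4 ≈ 3647.3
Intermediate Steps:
v = -5
q(w) = 4
y(Q, n) = -72 - 45*Q + 9*n (y(Q, n) = -72 + 9*(-5*Q + n) = -72 + 9*(n - 5*Q) = -72 + (-45*Q + 9*n) = -72 - 45*Q + 9*n)
y(v, q(4))*((2/(-24) - 13/21) + 20) = (-72 - 45*(-5) + 9*4)*((2/(-24) - 13/21) + 20) = (-72 + 225 + 36)*((2*(-1/24) - 13*1/21) + 20) = 189*((-1/12 - 13/21) + 20) = 189*(-59/84 + 20) = 189*(1621/84) = 14589/4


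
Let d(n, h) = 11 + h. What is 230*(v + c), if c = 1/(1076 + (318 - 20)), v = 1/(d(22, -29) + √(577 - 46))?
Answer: 13855/687 + 10*√59/3 ≈ 45.771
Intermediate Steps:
v = 1/(-18 + 3*√59) (v = 1/((11 - 29) + √(577 - 46)) = 1/(-18 + √531) = 1/(-18 + 3*√59) ≈ 0.19828)
c = 1/1374 (c = 1/(1076 + 298) = 1/1374 ≈ 0.00072780)
230*(v + c) = 230*((2/23 + √59/69) + 1/1374) = 230*(2771/31602 + √59/69) = 13855/687 + 10*√59/3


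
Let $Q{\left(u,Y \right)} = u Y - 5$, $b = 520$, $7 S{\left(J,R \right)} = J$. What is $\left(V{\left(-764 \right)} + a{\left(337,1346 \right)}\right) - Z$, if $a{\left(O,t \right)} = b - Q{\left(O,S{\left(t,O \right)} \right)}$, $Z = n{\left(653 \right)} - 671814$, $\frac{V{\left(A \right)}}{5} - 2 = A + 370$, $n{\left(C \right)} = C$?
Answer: $\frac{4234480}{7} \approx 6.0493 \cdot 10^{5}$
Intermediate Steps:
$S{\left(J,R \right)} = \frac{J}{7}$
$V{\left(A \right)} = 1860 + 5 A$ ($V{\left(A \right)} = 10 + 5 \left(A + 370\right) = 10 + 5 \left(370 + A\right) = 10 + \left(1850 + 5 A\right) = 1860 + 5 A$)
$Q{\left(u,Y \right)} = -5 + Y u$ ($Q{\left(u,Y \right)} = Y u - 5 = -5 + Y u$)
$Z = -671161$ ($Z = 653 - 671814 = -671161$)
$a{\left(O,t \right)} = 525 - \frac{O t}{7}$ ($a{\left(O,t \right)} = 520 - \left(-5 + \frac{t}{7} O\right) = 520 - \left(-5 + \frac{O t}{7}\right) = 525 - \frac{O t}{7}$)
$\left(V{\left(-764 \right)} + a{\left(337,1346 \right)}\right) - Z = \left(\left(1860 + 5 \left(-764\right)\right) + \left(525 - \frac{337}{7} \cdot 1346\right)\right) - -671161 = \left(\left(1860 - 3820\right) + \left(525 - \frac{453602}{7}\right)\right) + 671161 = \left(-1960 - \frac{449927}{7}\right) + 671161 = - \frac{463647}{7} + 671161 = \frac{4234480}{7}$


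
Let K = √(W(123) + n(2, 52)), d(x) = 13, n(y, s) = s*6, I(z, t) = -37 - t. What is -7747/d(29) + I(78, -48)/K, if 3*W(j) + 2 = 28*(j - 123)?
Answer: -7747/13 + 11*√2802/934 ≈ -595.30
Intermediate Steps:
W(j) = -3446/3 + 28*j/3 (W(j) = -⅔ + (28*(j - 123))/3 = -⅔ + (28*(-123 + j))/3 = -⅔ + (-3444 + 28*j)/3 = -⅔ + (-1148 + 28*j/3) = -3446/3 + 28*j/3)
n(y, s) = 6*s
K = √2802/3 (K = √((-3446/3 + (28/3)*123) + 6*52) = √((-3446/3 + 1148) + 312) = √(-⅔ + 312) = √(934/3) = √2802/3 ≈ 17.645)
-7747/d(29) + I(78, -48)/K = -7747/13 + (-37 - 1*(-48))/((√2802/3)) = -7747*1/13 + (-37 + 48)*(√2802/934) = -7747/13 + 11*(√2802/934) = -7747/13 + 11*√2802/934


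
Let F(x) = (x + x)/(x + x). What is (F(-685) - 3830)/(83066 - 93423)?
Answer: 3829/10357 ≈ 0.36970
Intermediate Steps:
F(x) = 1 (F(x) = (2*x)/((2*x)) = (2*x)*(1/(2*x)) = 1)
(F(-685) - 3830)/(83066 - 93423) = (1 - 3830)/(83066 - 93423) = -3829/(-10357) = -3829*(-1/10357) = 3829/10357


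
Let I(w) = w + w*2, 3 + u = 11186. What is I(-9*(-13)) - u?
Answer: -10832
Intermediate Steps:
u = 11183 (u = -3 + 11186 = 11183)
I(w) = 3*w (I(w) = w + 2*w = 3*w)
I(-9*(-13)) - u = 3*(-9*(-13)) - 1*11183 = 3*117 - 11183 = 351 - 11183 = -10832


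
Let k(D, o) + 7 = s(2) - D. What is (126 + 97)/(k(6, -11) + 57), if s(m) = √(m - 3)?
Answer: 9812/1937 - 223*I/1937 ≈ 5.0656 - 0.11513*I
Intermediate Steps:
s(m) = √(-3 + m)
k(D, o) = -7 + I - D (k(D, o) = -7 + (√(-3 + 2) - D) = -7 + (√(-1) - D) = -7 + (I - D) = -7 + I - D)
(126 + 97)/(k(6, -11) + 57) = (126 + 97)/((-7 + I - 1*6) + 57) = 223/((-7 + I - 6) + 57) = 223/((-13 + I) + 57) = 223/(44 + I) = ((44 - I)/1937)*223 = 223*(44 - I)/1937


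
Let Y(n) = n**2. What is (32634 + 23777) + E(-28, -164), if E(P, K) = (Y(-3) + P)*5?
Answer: 56316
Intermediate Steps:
E(P, K) = 45 + 5*P (E(P, K) = ((-3)**2 + P)*5 = (9 + P)*5 = 45 + 5*P)
(32634 + 23777) + E(-28, -164) = (32634 + 23777) + (45 + 5*(-28)) = 56411 + (45 - 140) = 56411 - 95 = 56316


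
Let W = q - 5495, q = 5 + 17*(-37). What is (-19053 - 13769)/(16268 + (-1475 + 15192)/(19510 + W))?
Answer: -439519402/217858505 ≈ -2.0175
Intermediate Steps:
q = -624 (q = 5 - 629 = -624)
W = -6119 (W = -624 - 5495 = -6119)
(-19053 - 13769)/(16268 + (-1475 + 15192)/(19510 + W)) = (-19053 - 13769)/(16268 + (-1475 + 15192)/(19510 - 6119)) = -32822/(16268 + 13717/13391) = -32822/217858505/13391 = -32822*13391/217858505 = -439519402/217858505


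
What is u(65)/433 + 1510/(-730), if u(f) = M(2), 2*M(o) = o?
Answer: -65310/31609 ≈ -2.0662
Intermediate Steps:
M(o) = o/2
u(f) = 1 (u(f) = (½)*2 = 1)
u(65)/433 + 1510/(-730) = 1/433 + 1510/(-730) = 1*(1/433) + 1510*(-1/730) = 1/433 - 151/73 = -65310/31609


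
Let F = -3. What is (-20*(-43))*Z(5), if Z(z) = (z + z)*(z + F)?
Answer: 17200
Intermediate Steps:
Z(z) = 2*z*(-3 + z) (Z(z) = (z + z)*(z - 3) = (2*z)*(-3 + z) = 2*z*(-3 + z))
(-20*(-43))*Z(5) = (-20*(-43))*(2*5*(-3 + 5)) = 860*(2*5*2) = 860*20 = 17200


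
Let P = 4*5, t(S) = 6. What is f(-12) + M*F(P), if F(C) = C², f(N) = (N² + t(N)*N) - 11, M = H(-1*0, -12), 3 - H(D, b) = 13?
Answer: -3939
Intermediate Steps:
H(D, b) = -10 (H(D, b) = 3 - 1*13 = 3 - 13 = -10)
M = -10
f(N) = -11 + N² + 6*N (f(N) = (N² + 6*N) - 11 = -11 + N² + 6*N)
P = 20
f(-12) + M*F(P) = (-11 + (-12)² + 6*(-12)) - 10*20² = (-11 + 144 - 72) - 10*400 = 61 - 4000 = -3939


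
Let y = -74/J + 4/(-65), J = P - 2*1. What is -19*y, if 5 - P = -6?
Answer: 92074/585 ≈ 157.39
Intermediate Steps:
P = 11 (P = 5 - 1*(-6) = 5 + 6 = 11)
J = 9 (J = 11 - 2*1 = 11 - 2 = 9)
y = -4846/585 (y = -74/9 + 4/(-65) = -74*⅑ + 4*(-1/65) = -74/9 - 4/65 = -4846/585 ≈ -8.2838)
-19*y = -19*(-4846/585) = 92074/585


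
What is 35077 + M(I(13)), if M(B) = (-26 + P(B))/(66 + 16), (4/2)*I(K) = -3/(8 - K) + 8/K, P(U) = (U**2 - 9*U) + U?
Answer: 48609191281/1385800 ≈ 35077.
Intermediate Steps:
P(U) = U**2 - 8*U
I(K) = 4/K - 3/(2*(8 - K)) (I(K) = (-3/(8 - K) + 8/K)/2 = 4/K - 3/(2*(8 - K)))
M(B) = -13/41 + B*(-8 + B)/82 (M(B) = (-26 + B*(-8 + B))/(66 + 16) = (-26 + B*(-8 + B))/82 = (-26 + B*(-8 + B))*(1/82) = -13/41 + B*(-8 + B)/82)
35077 + M(I(13)) = 35077 + (-13/41 + ((1/2)*(-64 + 11*13)/(13*(-8 + 13)))*(-8 + (1/2)*(-64 + 11*13)/(13*(-8 + 13)))/82) = 35077 + (-13/41 + ((1/2)*(1/13)*(-64 + 143)/5)*(-8 + (1/2)*(1/13)*(-64 + 143)/5)/82) = 35077 + (-13/41 + ((1/2)*(1/13)*(1/5)*79)*(-8 + (1/2)*(1/13)*(1/5)*79)/82) = 35077 + (-13/41 + (1/82)*(79/130)*(-8 + 79/130)) = 35077 + (-13/41 + (1/82)*(79/130)*(-961/130)) = 35077 + (-13/41 - 75919/1385800) = 35077 - 515319/1385800 = 48609191281/1385800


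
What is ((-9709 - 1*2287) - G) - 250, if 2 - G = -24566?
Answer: -36814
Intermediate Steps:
G = 24568 (G = 2 - 1*(-24566) = 2 + 24566 = 24568)
((-9709 - 1*2287) - G) - 250 = ((-9709 - 1*2287) - 1*24568) - 250 = ((-9709 - 2287) - 24568) - 250 = (-11996 - 24568) - 250 = -36564 - 250 = -36814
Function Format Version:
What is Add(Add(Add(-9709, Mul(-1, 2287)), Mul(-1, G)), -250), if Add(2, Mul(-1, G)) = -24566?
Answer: -36814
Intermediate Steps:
G = 24568 (G = Add(2, Mul(-1, -24566)) = Add(2, 24566) = 24568)
Add(Add(Add(-9709, Mul(-1, 2287)), Mul(-1, G)), -250) = Add(Add(Add(-9709, Mul(-1, 2287)), Mul(-1, 24568)), -250) = Add(Add(Add(-9709, -2287), -24568), -250) = Add(Add(-11996, -24568), -250) = Add(-36564, -250) = -36814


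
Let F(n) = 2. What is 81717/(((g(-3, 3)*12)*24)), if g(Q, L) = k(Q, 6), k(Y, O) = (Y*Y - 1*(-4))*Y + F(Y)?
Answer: -27239/3552 ≈ -7.6686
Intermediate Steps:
k(Y, O) = 2 + Y*(4 + Y**2) (k(Y, O) = (Y*Y - 1*(-4))*Y + 2 = (Y**2 + 4)*Y + 2 = (4 + Y**2)*Y + 2 = Y*(4 + Y**2) + 2 = 2 + Y*(4 + Y**2))
g(Q, L) = 2 + Q**3 + 4*Q
81717/(((g(-3, 3)*12)*24)) = 81717/((((2 + (-3)**3 + 4*(-3))*12)*24)) = 81717/((((2 - 27 - 12)*12)*24)) = 81717/((-37*12*24)) = 81717/((-444*24)) = 81717/(-10656) = 81717*(-1/10656) = -27239/3552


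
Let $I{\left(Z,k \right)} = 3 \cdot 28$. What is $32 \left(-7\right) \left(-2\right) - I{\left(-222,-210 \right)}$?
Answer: $364$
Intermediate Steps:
$I{\left(Z,k \right)} = 84$
$32 \left(-7\right) \left(-2\right) - I{\left(-222,-210 \right)} = 32 \left(-7\right) \left(-2\right) - 84 = \left(-224\right) \left(-2\right) - 84 = 448 - 84 = 364$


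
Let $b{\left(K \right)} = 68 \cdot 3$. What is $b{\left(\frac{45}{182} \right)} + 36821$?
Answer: $37025$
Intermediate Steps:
$b{\left(K \right)} = 204$
$b{\left(\frac{45}{182} \right)} + 36821 = 204 + 36821 = 37025$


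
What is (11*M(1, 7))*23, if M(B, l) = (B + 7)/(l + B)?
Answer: 253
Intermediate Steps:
M(B, l) = (7 + B)/(B + l)
(11*M(1, 7))*23 = (11*((7 + 1)/(1 + 7)))*23 = (11*(8/8))*23 = (11*((⅛)*8))*23 = (11*1)*23 = 11*23 = 253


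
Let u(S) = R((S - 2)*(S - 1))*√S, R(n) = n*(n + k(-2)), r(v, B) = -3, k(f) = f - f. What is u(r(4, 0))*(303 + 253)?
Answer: 222400*I*√3 ≈ 3.8521e+5*I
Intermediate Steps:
k(f) = 0
R(n) = n² (R(n) = n*(n + 0) = n*n = n²)
u(S) = √S*(-1 + S)²*(-2 + S)² (u(S) = ((S - 2)*(S - 1))²*√S = ((-2 + S)*(-1 + S))²*√S = ((-1 + S)*(-2 + S))²*√S = ((-1 + S)²*(-2 + S)²)*√S = √S*(-1 + S)²*(-2 + S)²)
u(r(4, 0))*(303 + 253) = (√(-3)*(2 + (-3)² - 3*(-3))²)*(303 + 253) = ((I*√3)*(2 + 9 + 9)²)*556 = ((I*√3)*20²)*556 = ((I*√3)*400)*556 = (400*I*√3)*556 = 222400*I*√3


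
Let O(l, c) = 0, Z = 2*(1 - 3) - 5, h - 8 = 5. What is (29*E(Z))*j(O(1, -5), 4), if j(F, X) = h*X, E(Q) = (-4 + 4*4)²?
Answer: 217152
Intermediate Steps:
h = 13 (h = 8 + 5 = 13)
Z = -9 (Z = 2*(-2) - 5 = -4 - 5 = -9)
E(Q) = 144 (E(Q) = (-4 + 16)² = 12² = 144)
j(F, X) = 13*X
(29*E(Z))*j(O(1, -5), 4) = (29*144)*(13*4) = 4176*52 = 217152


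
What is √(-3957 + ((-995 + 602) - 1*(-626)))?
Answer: 14*I*√19 ≈ 61.025*I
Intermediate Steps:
√(-3957 + ((-995 + 602) - 1*(-626))) = √(-3957 + (-393 + 626)) = √(-3957 + 233) = √(-3724) = 14*I*√19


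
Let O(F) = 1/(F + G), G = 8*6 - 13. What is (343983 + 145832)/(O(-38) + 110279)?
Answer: 1469445/330836 ≈ 4.4416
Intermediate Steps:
G = 35 (G = 48 - 13 = 35)
O(F) = 1/(35 + F) (O(F) = 1/(F + 35) = 1/(35 + F))
(343983 + 145832)/(O(-38) + 110279) = (343983 + 145832)/(1/(35 - 38) + 110279) = 489815/(1/(-3) + 110279) = 489815/(-1/3 + 110279) = 489815/(330836/3) = 489815*(3/330836) = 1469445/330836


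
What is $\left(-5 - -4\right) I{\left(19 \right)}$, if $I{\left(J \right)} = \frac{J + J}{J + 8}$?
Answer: $- \frac{38}{27} \approx -1.4074$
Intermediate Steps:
$I{\left(J \right)} = \frac{2 J}{8 + J}$
$\left(-5 - -4\right) I{\left(19 \right)} = \left(-5 - -4\right) 2 \cdot 19 \frac{1}{8 + 19} = \left(-5 + 4\right) 2 \cdot 19 \cdot \frac{1}{27} = - \frac{2 \cdot 19}{27} = \left(-1\right) \frac{38}{27} = - \frac{38}{27}$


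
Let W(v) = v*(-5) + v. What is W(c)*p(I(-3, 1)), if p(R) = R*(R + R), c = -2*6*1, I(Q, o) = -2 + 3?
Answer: 96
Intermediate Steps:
I(Q, o) = 1
c = -12 (c = -12*1 = -12)
W(v) = -4*v (W(v) = -5*v + v = -4*v)
p(R) = 2*R**2 (p(R) = R*(2*R) = 2*R**2)
W(c)*p(I(-3, 1)) = (-4*(-12))*(2*1**2) = 48*(2*1) = 48*2 = 96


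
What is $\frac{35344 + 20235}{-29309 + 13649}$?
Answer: $- \frac{55579}{15660} \approx -3.5491$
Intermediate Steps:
$\frac{35344 + 20235}{-29309 + 13649} = \frac{55579}{-15660} = 55579 \left(- \frac{1}{15660}\right) = - \frac{55579}{15660}$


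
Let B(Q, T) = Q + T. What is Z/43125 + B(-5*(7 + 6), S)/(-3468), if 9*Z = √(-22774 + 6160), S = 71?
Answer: -1/578 + I*√1846/129375 ≈ -0.0017301 + 0.0003321*I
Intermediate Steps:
Z = I*√1846/3 (Z = √(-22774 + 6160)/9 = √(-16614)/9 = (3*I*√1846)/9 = I*√1846/3 ≈ 14.322*I)
Z/43125 + B(-5*(7 + 6), S)/(-3468) = (I*√1846/3)/43125 + (-5*(7 + 6) + 71)/(-3468) = (I*√1846/3)*(1/43125) + (-5*13 + 71)*(-1/3468) = I*√1846/129375 + (-65 + 71)*(-1/3468) = I*√1846/129375 + 6*(-1/3468) = I*√1846/129375 - 1/578 = -1/578 + I*√1846/129375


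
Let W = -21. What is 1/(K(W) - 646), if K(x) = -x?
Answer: -1/625 ≈ -0.0016000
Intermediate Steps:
1/(K(W) - 646) = 1/(-1*(-21) - 646) = 1/(21 - 646) = 1/(-625) = -1/625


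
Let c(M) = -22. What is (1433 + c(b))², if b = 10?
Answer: 1990921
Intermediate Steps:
(1433 + c(b))² = (1433 - 22)² = 1411² = 1990921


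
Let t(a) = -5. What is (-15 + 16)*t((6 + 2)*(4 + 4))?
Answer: -5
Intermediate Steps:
(-15 + 16)*t((6 + 2)*(4 + 4)) = (-15 + 16)*(-5) = 1*(-5) = -5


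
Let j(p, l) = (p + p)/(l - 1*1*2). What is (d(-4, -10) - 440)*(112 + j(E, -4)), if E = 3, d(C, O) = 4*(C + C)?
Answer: -52392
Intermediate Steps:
d(C, O) = 8*C (d(C, O) = 4*(2*C) = 8*C)
j(p, l) = 2*p/(-2 + l) (j(p, l) = (2*p)/(l - 1*2) = (2*p)/(l - 2) = (2*p)/(-2 + l) = 2*p/(-2 + l))
(d(-4, -10) - 440)*(112 + j(E, -4)) = (8*(-4) - 440)*(112 + 2*3/(-2 - 4)) = (-32 - 440)*(112 + 2*3/(-6)) = -472*(112 + 2*3*(-1/6)) = -472*(112 - 1) = -472*111 = -52392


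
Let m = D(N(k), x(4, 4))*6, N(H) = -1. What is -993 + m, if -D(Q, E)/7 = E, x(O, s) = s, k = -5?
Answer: -1161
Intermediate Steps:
D(Q, E) = -7*E
m = -168 (m = -7*4*6 = -28*6 = -168)
-993 + m = -993 - 168 = -1161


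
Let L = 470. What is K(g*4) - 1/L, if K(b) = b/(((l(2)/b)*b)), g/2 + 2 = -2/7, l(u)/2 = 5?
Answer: -6023/3290 ≈ -1.8307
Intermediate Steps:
l(u) = 10 (l(u) = 2*5 = 10)
g = -32/7 (g = -4 + 2*(-2/7) = -4 - 4/7 = -32/7 ≈ -4.5714)
K(b) = b/10 (K(b) = b/(((10/b)*b)) = b/10)
K(g*4) - 1/L = (-32/7*4)/10 - 1/470 = (⅒)*(-128/7) - 1*1/470 = -64/35 - 1/470 = -6023/3290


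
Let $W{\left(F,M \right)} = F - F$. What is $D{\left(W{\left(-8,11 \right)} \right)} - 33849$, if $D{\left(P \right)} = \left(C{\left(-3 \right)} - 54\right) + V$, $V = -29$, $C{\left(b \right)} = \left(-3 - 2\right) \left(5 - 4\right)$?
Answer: $-33937$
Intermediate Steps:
$C{\left(b \right)} = -5$ ($C{\left(b \right)} = \left(-5\right) 1 = -5$)
$W{\left(F,M \right)} = 0$
$D{\left(P \right)} = -88$ ($D{\left(P \right)} = \left(-5 - 54\right) - 29 = -59 - 29 = -88$)
$D{\left(W{\left(-8,11 \right)} \right)} - 33849 = -88 - 33849 = -33937$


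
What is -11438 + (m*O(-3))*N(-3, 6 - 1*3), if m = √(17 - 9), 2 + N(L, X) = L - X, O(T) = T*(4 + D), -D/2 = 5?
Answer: -11438 - 288*√2 ≈ -11845.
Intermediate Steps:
D = -10 (D = -2*5 = -10)
O(T) = -6*T (O(T) = T*(4 - 10) = T*(-6) = -6*T)
N(L, X) = -2 + L - X (N(L, X) = -2 + (L - X) = -2 + L - X)
m = 2*√2 (m = √8 = 2*√2 ≈ 2.8284)
-11438 + (m*O(-3))*N(-3, 6 - 1*3) = -11438 + ((2*√2)*(-6*(-3)))*(-2 - 3 - (6 - 1*3)) = -11438 + ((2*√2)*18)*(-2 - 3 - (6 - 3)) = -11438 + (36*√2)*(-2 - 3 - 1*3) = -11438 + (36*√2)*(-2 - 3 - 3) = -11438 + (36*√2)*(-8) = -11438 - 288*√2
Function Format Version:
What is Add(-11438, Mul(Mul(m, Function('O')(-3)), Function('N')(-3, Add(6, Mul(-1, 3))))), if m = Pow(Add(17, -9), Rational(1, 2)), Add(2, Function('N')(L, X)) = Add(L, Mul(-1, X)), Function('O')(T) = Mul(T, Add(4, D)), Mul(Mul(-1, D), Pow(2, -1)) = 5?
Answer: Add(-11438, Mul(-288, Pow(2, Rational(1, 2)))) ≈ -11845.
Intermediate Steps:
D = -10 (D = Mul(-2, 5) = -10)
Function('O')(T) = Mul(-6, T) (Function('O')(T) = Mul(T, Add(4, -10)) = Mul(T, -6) = Mul(-6, T))
Function('N')(L, X) = Add(-2, L, Mul(-1, X)) (Function('N')(L, X) = Add(-2, Add(L, Mul(-1, X))) = Add(-2, L, Mul(-1, X)))
m = Mul(2, Pow(2, Rational(1, 2))) (m = Pow(8, Rational(1, 2)) = Mul(2, Pow(2, Rational(1, 2))) ≈ 2.8284)
Add(-11438, Mul(Mul(m, Function('O')(-3)), Function('N')(-3, Add(6, Mul(-1, 3))))) = Add(-11438, Mul(Mul(Mul(2, Pow(2, Rational(1, 2))), Mul(-6, -3)), Add(-2, -3, Mul(-1, Add(6, Mul(-1, 3)))))) = Add(-11438, Mul(Mul(Mul(2, Pow(2, Rational(1, 2))), 18), Add(-2, -3, Mul(-1, Add(6, -3))))) = Add(-11438, Mul(Mul(36, Pow(2, Rational(1, 2))), Add(-2, -3, Mul(-1, 3)))) = Add(-11438, Mul(Mul(36, Pow(2, Rational(1, 2))), Add(-2, -3, -3))) = Add(-11438, Mul(Mul(36, Pow(2, Rational(1, 2))), -8)) = Add(-11438, Mul(-288, Pow(2, Rational(1, 2))))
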